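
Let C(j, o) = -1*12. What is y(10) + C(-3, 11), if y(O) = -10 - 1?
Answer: -23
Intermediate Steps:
C(j, o) = -12
y(O) = -11
y(10) + C(-3, 11) = -11 - 12 = -23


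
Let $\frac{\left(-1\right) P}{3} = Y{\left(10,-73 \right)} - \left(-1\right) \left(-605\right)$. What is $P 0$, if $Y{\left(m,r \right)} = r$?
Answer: $0$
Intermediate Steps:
$P = 2034$ ($P = - 3 \left(-73 - \left(-1\right) \left(-605\right)\right) = - 3 \left(-73 - 605\right) = \left(-3\right) \left(-678\right) = 2034$)
$P 0 = 2034 \cdot 0 = 0$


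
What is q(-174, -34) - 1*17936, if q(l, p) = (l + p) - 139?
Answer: -18283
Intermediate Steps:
q(l, p) = -139 + l + p
q(-174, -34) - 1*17936 = (-139 - 174 - 34) - 1*17936 = -347 - 17936 = -18283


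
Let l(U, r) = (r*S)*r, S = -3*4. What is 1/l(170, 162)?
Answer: -1/314928 ≈ -3.1753e-6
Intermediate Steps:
S = -12
l(U, r) = -12*r² (l(U, r) = (r*(-12))*r = (-12*r)*r = -12*r²)
1/l(170, 162) = 1/(-12*162²) = 1/(-12*26244) = 1/(-314928) = -1/314928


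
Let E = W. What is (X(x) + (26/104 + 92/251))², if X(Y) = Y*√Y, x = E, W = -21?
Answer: (619 - 21084*I*√21)²/1008016 ≈ -9260.6 - 118.66*I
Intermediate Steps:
E = -21
x = -21
X(Y) = Y^(3/2)
(X(x) + (26/104 + 92/251))² = ((-21)^(3/2) + (26/104 + 92/251))² = (-21*I*√21 + (26*(1/104) + 92*(1/251)))² = (-21*I*√21 + (¼ + 92/251))² = (-21*I*√21 + 619/1004)² = (619/1004 - 21*I*√21)²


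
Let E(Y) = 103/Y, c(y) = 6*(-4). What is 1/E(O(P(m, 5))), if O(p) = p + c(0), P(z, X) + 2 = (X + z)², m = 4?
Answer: 55/103 ≈ 0.53398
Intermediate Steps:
P(z, X) = -2 + (X + z)²
c(y) = -24
O(p) = -24 + p (O(p) = p - 24 = -24 + p)
1/E(O(P(m, 5))) = 1/(103/(-24 + (-2 + (5 + 4)²))) = 1/(103/(-24 + (-2 + 9²))) = 1/(103/(-24 + (-2 + 81))) = 1/(103/(-24 + 79)) = 1/(103/55) = 55/103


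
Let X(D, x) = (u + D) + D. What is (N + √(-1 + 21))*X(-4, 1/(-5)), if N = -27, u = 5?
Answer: 81 - 6*√5 ≈ 67.584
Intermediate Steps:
X(D, x) = 5 + 2*D (X(D, x) = (5 + D) + D = 5 + 2*D)
(N + √(-1 + 21))*X(-4, 1/(-5)) = (-27 + √(-1 + 21))*(5 + 2*(-4)) = (-27 + √20)*(5 - 8) = (-27 + 2*√5)*(-3) = 81 - 6*√5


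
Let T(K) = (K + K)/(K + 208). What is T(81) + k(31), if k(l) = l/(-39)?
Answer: -2641/11271 ≈ -0.23432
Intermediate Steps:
k(l) = -l/39 (k(l) = l*(-1/39) = -l/39)
T(K) = 2*K/(208 + K) (T(K) = (2*K)/(208 + K) = 2*K/(208 + K))
T(81) + k(31) = 2*81/(208 + 81) - 1/39*31 = 2*81/289 - 31/39 = 2*81*(1/289) - 31/39 = 162/289 - 31/39 = -2641/11271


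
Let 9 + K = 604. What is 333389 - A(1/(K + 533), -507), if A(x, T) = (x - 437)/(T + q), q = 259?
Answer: 93263079481/279744 ≈ 3.3339e+5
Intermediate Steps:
K = 595 (K = -9 + 604 = 595)
A(x, T) = (-437 + x)/(259 + T) (A(x, T) = (x - 437)/(T + 259) = (-437 + x)/(259 + T))
333389 - A(1/(K + 533), -507) = 333389 - (-437 + 1/(595 + 533))/(259 - 507) = 333389 - (-437 + 1/1128)/(-248) = 333389 - (-1)*(-437 + 1/1128)/248 = 333389 - (-1)*(-492935)/(248*1128) = 333389 - 1*492935/279744 = 333389 - 492935/279744 = 93263079481/279744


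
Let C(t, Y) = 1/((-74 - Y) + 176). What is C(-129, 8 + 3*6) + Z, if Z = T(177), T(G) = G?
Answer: 13453/76 ≈ 177.01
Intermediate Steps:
Z = 177
C(t, Y) = 1/(102 - Y)
C(-129, 8 + 3*6) + Z = -1/(-102 + (8 + 3*6)) + 177 = -1/(-102 + (8 + 18)) + 177 = -1/(-102 + 26) + 177 = -1/(-76) + 177 = -1*(-1/76) + 177 = 1/76 + 177 = 13453/76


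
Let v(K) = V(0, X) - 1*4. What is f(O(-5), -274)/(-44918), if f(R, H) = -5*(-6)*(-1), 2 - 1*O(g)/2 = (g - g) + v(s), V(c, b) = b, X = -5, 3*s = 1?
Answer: 15/22459 ≈ 0.00066788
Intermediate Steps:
s = ⅓ (s = (⅓)*1 = ⅓ ≈ 0.33333)
v(K) = -9 (v(K) = -5 - 1*4 = -5 - 4 = -9)
O(g) = 22 (O(g) = 4 - 2*((g - g) - 9) = 4 - 2*(0 - 9) = 4 - 2*(-9) = 4 + 18 = 22)
f(R, H) = -30 (f(R, H) = 30*(-1) = -30)
f(O(-5), -274)/(-44918) = -30/(-44918) = -30*(-1/44918) = 15/22459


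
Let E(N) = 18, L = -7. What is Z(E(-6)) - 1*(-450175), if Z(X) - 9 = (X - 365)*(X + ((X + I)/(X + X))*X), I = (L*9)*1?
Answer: 903491/2 ≈ 4.5175e+5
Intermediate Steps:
I = -63 (I = -7*9*1 = -63*1 = -63)
Z(X) = 9 + (-365 + X)*(-63/2 + 3*X/2) (Z(X) = 9 + (X - 365)*(X + ((X - 63)/(X + X))*X) = 9 + (-365 + X)*(X + ((-63 + X)/((2*X)))*X) = 9 + (-365 + X)*(X + ((-63 + X)*(1/(2*X)))*X) = 9 + (-365 + X)*(X + ((-63 + X)/(2*X))*X) = 9 + (-365 + X)*(X + (-63/2 + X/2)) = 9 + (-365 + X)*(-63/2 + 3*X/2))
Z(E(-6)) - 1*(-450175) = (23013/2 - 579*18 + (3/2)*18**2) - 1*(-450175) = (23013/2 - 10422 + (3/2)*324) + 450175 = (23013/2 - 10422 + 486) + 450175 = 3141/2 + 450175 = 903491/2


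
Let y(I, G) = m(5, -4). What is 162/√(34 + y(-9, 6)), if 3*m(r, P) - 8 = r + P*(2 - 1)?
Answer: 162*√37/37 ≈ 26.633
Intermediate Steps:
m(r, P) = 8/3 + P/3 + r/3 (m(r, P) = 8/3 + (r + P*(2 - 1))/3 = 8/3 + (r + P*1)/3 = 8/3 + (r + P)/3 = 8/3 + (P + r)/3 = 8/3 + (P/3 + r/3) = 8/3 + P/3 + r/3)
y(I, G) = 3 (y(I, G) = 8/3 + (⅓)*(-4) + (⅓)*5 = 8/3 - 4/3 + 5/3 = 3)
162/√(34 + y(-9, 6)) = 162/√(34 + 3) = 162/√37 = (√37/37)*162 = 162*√37/37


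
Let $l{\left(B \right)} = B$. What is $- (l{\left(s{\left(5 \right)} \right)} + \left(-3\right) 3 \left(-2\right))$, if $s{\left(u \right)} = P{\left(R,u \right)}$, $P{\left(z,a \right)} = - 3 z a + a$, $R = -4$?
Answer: $-83$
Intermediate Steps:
$P{\left(z,a \right)} = a - 3 a z$ ($P{\left(z,a \right)} = - 3 a z + a = a - 3 a z$)
$s{\left(u \right)} = 13 u$ ($s{\left(u \right)} = u \left(1 - -12\right) = u \left(1 + 12\right) = u 13 = 13 u$)
$- (l{\left(s{\left(5 \right)} \right)} + \left(-3\right) 3 \left(-2\right)) = - (13 \cdot 5 + \left(-3\right) 3 \left(-2\right)) = - (65 - -18) = - (65 + 18) = \left(-1\right) 83 = -83$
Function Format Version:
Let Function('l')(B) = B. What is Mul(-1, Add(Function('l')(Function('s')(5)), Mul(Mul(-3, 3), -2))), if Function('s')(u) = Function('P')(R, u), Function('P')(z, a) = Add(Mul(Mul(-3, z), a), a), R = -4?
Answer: -83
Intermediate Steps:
Function('P')(z, a) = Add(a, Mul(-3, a, z)) (Function('P')(z, a) = Add(Mul(-3, a, z), a) = Add(a, Mul(-3, a, z)))
Function('s')(u) = Mul(13, u) (Function('s')(u) = Mul(u, Add(1, Mul(-3, -4))) = Mul(u, Add(1, 12)) = Mul(u, 13) = Mul(13, u))
Mul(-1, Add(Function('l')(Function('s')(5)), Mul(Mul(-3, 3), -2))) = Mul(-1, Add(Mul(13, 5), Mul(Mul(-3, 3), -2))) = Mul(-1, Add(65, Mul(-9, -2))) = Mul(-1, Add(65, 18)) = Mul(-1, 83) = -83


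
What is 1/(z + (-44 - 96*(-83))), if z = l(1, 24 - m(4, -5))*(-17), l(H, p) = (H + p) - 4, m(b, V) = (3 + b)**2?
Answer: 1/8400 ≈ 0.00011905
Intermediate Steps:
l(H, p) = -4 + H + p
z = 476 (z = (-4 + 1 + (24 - (3 + 4)**2))*(-17) = (-4 + 1 + (24 - 1*7**2))*(-17) = (-4 + 1 + (24 - 1*49))*(-17) = (-4 + 1 + (24 - 49))*(-17) = (-4 + 1 - 25)*(-17) = -28*(-17) = 476)
1/(z + (-44 - 96*(-83))) = 1/(476 + (-44 - 96*(-83))) = 1/(476 + (-44 + 7968)) = 1/(476 + 7924) = 1/8400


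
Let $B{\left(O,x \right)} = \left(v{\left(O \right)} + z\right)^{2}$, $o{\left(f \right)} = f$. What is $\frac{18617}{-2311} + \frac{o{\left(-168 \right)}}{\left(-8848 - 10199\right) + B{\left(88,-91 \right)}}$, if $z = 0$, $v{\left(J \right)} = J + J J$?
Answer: $- \frac{1141616740457}{141713240047} \approx -8.0558$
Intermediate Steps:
$v{\left(J \right)} = J + J^{2}$
$B{\left(O,x \right)} = O^{2} \left(1 + O\right)^{2}$ ($B{\left(O,x \right)} = \left(O \left(1 + O\right) + 0\right)^{2} = \left(O \left(1 + O\right)\right)^{2} = O^{2} \left(1 + O\right)^{2}$)
$\frac{18617}{-2311} + \frac{o{\left(-168 \right)}}{\left(-8848 - 10199\right) + B{\left(88,-91 \right)}} = \frac{18617}{-2311} - \frac{168}{\left(-8848 - 10199\right) + 88^{2} \left(1 + 88\right)^{2}} = 18617 \left(- \frac{1}{2311}\right) - \frac{168}{-19047 + 7744 \cdot 89^{2}} = - \frac{18617}{2311} - \frac{168}{-19047 + 7744 \cdot 7921} = - \frac{18617}{2311} - \frac{168}{-19047 + 61340224} = - \frac{18617}{2311} - \frac{168}{61321177} = - \frac{1141616740457}{141713240047}$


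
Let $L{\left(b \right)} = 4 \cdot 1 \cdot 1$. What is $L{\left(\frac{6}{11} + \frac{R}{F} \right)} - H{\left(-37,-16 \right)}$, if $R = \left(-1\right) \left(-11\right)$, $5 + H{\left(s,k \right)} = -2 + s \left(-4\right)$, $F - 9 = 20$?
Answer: $-137$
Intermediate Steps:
$F = 29$ ($F = 9 + 20 = 29$)
$H{\left(s,k \right)} = -7 - 4 s$ ($H{\left(s,k \right)} = -5 + \left(-2 + s \left(-4\right)\right) = -5 - \left(2 + 4 s\right) = -7 - 4 s$)
$R = 11$
$L{\left(b \right)} = 4$ ($L{\left(b \right)} = 4 \cdot 1 = 4$)
$L{\left(\frac{6}{11} + \frac{R}{F} \right)} - H{\left(-37,-16 \right)} = 4 - \left(-7 - -148\right) = 4 - \left(-7 + 148\right) = 4 - 141 = -137$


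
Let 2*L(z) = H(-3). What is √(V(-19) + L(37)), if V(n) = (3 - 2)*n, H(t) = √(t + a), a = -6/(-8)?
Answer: √(-76 + 3*I)/2 ≈ 0.086014 + 4.3597*I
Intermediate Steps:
a = ¾ (a = -6*(-⅛) = ¾ ≈ 0.75000)
H(t) = √(¾ + t) (H(t) = √(t + ¾) = √(¾ + t))
L(z) = 3*I/4 (L(z) = (√(3 + 4*(-3))/2)/2 = (√(3 - 12)/2)/2 = (√(-9)/2)/2 = ((3*I)/2)/2 = (3*I/2)/2 = 3*I/4)
V(n) = n (V(n) = 1*n = n)
√(V(-19) + L(37)) = √(-19 + 3*I/4)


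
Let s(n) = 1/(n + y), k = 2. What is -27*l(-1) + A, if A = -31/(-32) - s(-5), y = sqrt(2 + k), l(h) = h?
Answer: 2717/96 ≈ 28.302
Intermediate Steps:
y = 2 (y = sqrt(2 + 2) = sqrt(4) = 2)
s(n) = 1/(2 + n) (s(n) = 1/(n + 2) = 1/(2 + n))
A = 125/96 (A = -31/(-32) - 1/(2 - 5) = -31*(-1/32) - 1/(-3) = 31/32 - 1*(-1/3) = 31/32 + 1/3 = 125/96 ≈ 1.3021)
-27*l(-1) + A = -27*(-1) + 125/96 = 27 + 125/96 = 2717/96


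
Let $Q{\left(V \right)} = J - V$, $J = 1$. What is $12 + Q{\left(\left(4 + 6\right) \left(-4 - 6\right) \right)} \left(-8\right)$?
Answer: $-796$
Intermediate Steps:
$Q{\left(V \right)} = 1 - V$
$12 + Q{\left(\left(4 + 6\right) \left(-4 - 6\right) \right)} \left(-8\right) = 12 + \left(1 - \left(4 + 6\right) \left(-4 - 6\right)\right) \left(-8\right) = 12 + \left(1 - 10 \left(-10\right)\right) \left(-8\right) = 12 + \left(1 - -100\right) \left(-8\right) = 12 + \left(1 + 100\right) \left(-8\right) = 12 + 101 \left(-8\right) = 12 - 808 = -796$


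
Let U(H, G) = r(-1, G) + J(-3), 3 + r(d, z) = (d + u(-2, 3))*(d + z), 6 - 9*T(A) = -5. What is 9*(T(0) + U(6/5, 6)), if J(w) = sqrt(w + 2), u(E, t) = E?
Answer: -151 + 9*I ≈ -151.0 + 9.0*I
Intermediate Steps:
T(A) = 11/9 (T(A) = 2/3 - 1/9*(-5) = 2/3 + 5/9 = 11/9)
r(d, z) = -3 + (-2 + d)*(d + z) (r(d, z) = -3 + (d - 2)*(d + z) = -3 + (-2 + d)*(d + z))
J(w) = sqrt(2 + w)
U(H, G) = I - 3*G (U(H, G) = (-3 + (-1)**2 - 2*(-1) - 2*G - G) + sqrt(2 - 3) = (-3 + 1 + 2 - 2*G - G) + sqrt(-1) = -3*G + I = I - 3*G)
9*(T(0) + U(6/5, 6)) = 9*(11/9 + (I - 3*6)) = 9*(11/9 + (I - 18)) = 9*(11/9 + (-18 + I)) = 9*(-151/9 + I) = -151 + 9*I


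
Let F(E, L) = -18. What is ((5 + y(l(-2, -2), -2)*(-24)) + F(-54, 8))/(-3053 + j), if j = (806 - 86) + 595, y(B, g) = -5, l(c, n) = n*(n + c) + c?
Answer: -107/1738 ≈ -0.061565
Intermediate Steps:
l(c, n) = c + n*(c + n) (l(c, n) = n*(c + n) + c = c + n*(c + n))
j = 1315 (j = 720 + 595 = 1315)
((5 + y(l(-2, -2), -2)*(-24)) + F(-54, 8))/(-3053 + j) = ((5 - 5*(-24)) - 18)/(-3053 + 1315) = ((5 + 120) - 18)/(-1738) = (125 - 18)*(-1/1738) = 107*(-1/1738) = -107/1738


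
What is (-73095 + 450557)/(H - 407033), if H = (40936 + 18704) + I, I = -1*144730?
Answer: -377462/492123 ≈ -0.76701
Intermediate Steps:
I = -144730
H = -85090 (H = (40936 + 18704) - 144730 = 59640 - 144730 = -85090)
(-73095 + 450557)/(H - 407033) = (-73095 + 450557)/(-85090 - 407033) = 377462/(-492123) = 377462*(-1/492123) = -377462/492123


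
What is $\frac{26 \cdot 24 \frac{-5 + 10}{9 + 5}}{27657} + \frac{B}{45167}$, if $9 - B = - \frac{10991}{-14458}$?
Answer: $\frac{347260613543}{42141629155038} \approx 0.0082403$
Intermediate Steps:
$B = \frac{119131}{14458}$ ($B = 9 - - \frac{10991}{-14458} = 9 - \left(-10991\right) \left(- \frac{1}{14458}\right) = 9 - \frac{10991}{14458} = \frac{119131}{14458} \approx 8.2398$)
$\frac{26 \cdot 24 \frac{-5 + 10}{9 + 5}}{27657} + \frac{B}{45167} = \frac{26 \cdot 24 \frac{-5 + 10}{9 + 5}}{27657} + \frac{119131}{14458 \cdot 45167} = 624 \cdot \frac{5}{14} \cdot \frac{1}{27657} + \frac{119131}{14458} \cdot \frac{1}{45167} = 624 \cdot 5 \cdot \frac{1}{14} \cdot \frac{1}{27657} + \frac{119131}{653024486} = 624 \cdot \frac{5}{14} \cdot \frac{1}{27657} + \frac{119131}{653024486} = \frac{1560}{7} \cdot \frac{1}{27657} + \frac{119131}{653024486} = \frac{520}{64533} + \frac{119131}{653024486} = \frac{347260613543}{42141629155038}$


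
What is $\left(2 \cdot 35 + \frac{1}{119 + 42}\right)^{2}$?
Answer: $\frac{127035441}{25921} \approx 4900.9$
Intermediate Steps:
$\left(2 \cdot 35 + \frac{1}{119 + 42}\right)^{2} = \left(70 + \frac{1}{161}\right)^{2} = \left(\frac{11271}{161}\right)^{2} = \frac{127035441}{25921}$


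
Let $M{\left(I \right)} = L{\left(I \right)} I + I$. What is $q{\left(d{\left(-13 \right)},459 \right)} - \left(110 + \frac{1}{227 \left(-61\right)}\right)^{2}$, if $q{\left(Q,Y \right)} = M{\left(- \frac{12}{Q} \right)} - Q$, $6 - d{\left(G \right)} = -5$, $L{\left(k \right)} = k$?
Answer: $- \frac{280978204390352}{23200468489} \approx -12111.0$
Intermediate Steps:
$M{\left(I \right)} = I + I^{2}$ ($M{\left(I \right)} = I I + I = I^{2} + I = I + I^{2}$)
$d{\left(G \right)} = 11$ ($d{\left(G \right)} = 6 - -5 = 6 + 5 = 11$)
$q{\left(Q,Y \right)} = - Q - \frac{12 \left(1 - \frac{12}{Q}\right)}{Q}$ ($q{\left(Q,Y \right)} = - \frac{12}{Q} \left(1 - \frac{12}{Q}\right) - Q = - \frac{12 \left(1 - \frac{12}{Q}\right)}{Q} - Q = - Q - \frac{12 \left(1 - \frac{12}{Q}\right)}{Q}$)
$q{\left(d{\left(-13 \right)},459 \right)} - \left(110 + \frac{1}{227 \left(-61\right)}\right)^{2} = \left(\left(-1\right) 11 - \frac{12}{11} + \frac{144}{121}\right) - \left(110 + \frac{1}{227 \left(-61\right)}\right)^{2} = \left(-11 - \frac{12}{11} + 144 \cdot \frac{1}{121}\right) - \left(110 + \frac{1}{227} \left(- \frac{1}{61}\right)\right)^{2} = \left(-11 - \frac{12}{11} + \frac{144}{121}\right) - \left(110 - \frac{1}{13847}\right)^{2} = - \frac{1319}{121} - \left(\frac{1523169}{13847}\right)^{2} = - \frac{1319}{121} - \frac{2320043802561}{191739409} = - \frac{280978204390352}{23200468489}$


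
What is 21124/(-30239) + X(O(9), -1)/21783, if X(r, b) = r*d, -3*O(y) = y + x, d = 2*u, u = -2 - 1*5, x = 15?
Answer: -456757324/658696137 ≈ -0.69343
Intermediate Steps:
u = -7 (u = -2 - 5 = -7)
d = -14 (d = 2*(-7) = -14)
O(y) = -5 - y/3 (O(y) = -(y + 15)/3 = -(15 + y)/3 = -5 - y/3)
X(r, b) = -14*r (X(r, b) = r*(-14) = -14*r)
21124/(-30239) + X(O(9), -1)/21783 = 21124/(-30239) - 14*(-5 - ⅓*9)/21783 = 21124*(-1/30239) - 14*(-5 - 3)*(1/21783) = -21124/30239 - 14*(-8)*(1/21783) = -21124/30239 + 112*(1/21783) = -21124/30239 + 112/21783 = -456757324/658696137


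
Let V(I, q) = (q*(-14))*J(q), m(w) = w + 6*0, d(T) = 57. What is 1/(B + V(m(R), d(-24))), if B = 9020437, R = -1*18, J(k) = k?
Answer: 1/8974951 ≈ 1.1142e-7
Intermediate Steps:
R = -18
m(w) = w (m(w) = w + 0 = w)
V(I, q) = -14*q² (V(I, q) = (q*(-14))*q = (-14*q)*q = -14*q²)
1/(B + V(m(R), d(-24))) = 1/(9020437 - 14*57²) = 1/(9020437 - 14*3249) = 1/(9020437 - 45486) = 1/8974951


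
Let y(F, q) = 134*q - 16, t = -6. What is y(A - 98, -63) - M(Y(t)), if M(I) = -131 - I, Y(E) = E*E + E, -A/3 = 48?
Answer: -8297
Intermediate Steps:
A = -144 (A = -3*48 = -144)
Y(E) = E + E**2 (Y(E) = E**2 + E = E + E**2)
y(F, q) = -16 + 134*q
y(A - 98, -63) - M(Y(t)) = (-16 + 134*(-63)) - (-131 - (-6)*(1 - 6)) = (-16 - 8442) - (-131 - (-6)*(-5)) = -8458 - (-131 - 1*30) = -8458 - (-131 - 30) = -8458 - 1*(-161) = -8458 + 161 = -8297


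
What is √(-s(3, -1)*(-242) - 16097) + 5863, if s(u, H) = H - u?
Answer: 5863 + I*√17065 ≈ 5863.0 + 130.63*I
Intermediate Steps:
√(-s(3, -1)*(-242) - 16097) + 5863 = √(-(-1 - 1*3)*(-242) - 16097) + 5863 = √(-(-1 - 3)*(-242) - 16097) + 5863 = √(-(-4)*(-242) - 16097) + 5863 = √(-1*968 - 16097) + 5863 = √(-968 - 16097) + 5863 = √(-17065) + 5863 = I*√17065 + 5863 = 5863 + I*√17065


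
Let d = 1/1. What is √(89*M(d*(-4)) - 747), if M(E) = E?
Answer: I*√1103 ≈ 33.211*I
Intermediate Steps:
d = 1
√(89*M(d*(-4)) - 747) = √(89*(1*(-4)) - 747) = √(89*(-4) - 747) = √(-356 - 747) = √(-1103) = I*√1103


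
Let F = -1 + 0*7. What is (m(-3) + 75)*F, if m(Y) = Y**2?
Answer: -84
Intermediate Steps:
F = -1 (F = -1 + 0 = -1)
(m(-3) + 75)*F = ((-3)**2 + 75)*(-1) = (9 + 75)*(-1) = 84*(-1) = -84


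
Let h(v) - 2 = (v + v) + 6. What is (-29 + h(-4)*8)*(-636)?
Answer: 18444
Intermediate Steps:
h(v) = 8 + 2*v (h(v) = 2 + ((v + v) + 6) = 2 + (2*v + 6) = 2 + (6 + 2*v) = 8 + 2*v)
(-29 + h(-4)*8)*(-636) = (-29 + (8 + 2*(-4))*8)*(-636) = (-29 + (8 - 8)*8)*(-636) = (-29 + 0*8)*(-636) = (-29 + 0)*(-636) = -29*(-636) = 18444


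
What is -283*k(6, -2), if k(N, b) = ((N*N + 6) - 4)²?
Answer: -408652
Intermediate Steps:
k(N, b) = (2 + N²)² (k(N, b) = ((N² + 6) - 4)² = ((6 + N²) - 4)² = (2 + N²)²)
-283*k(6, -2) = -283*(2 + 6²)² = -283*(2 + 36)² = -283*38² = -283*1444 = -408652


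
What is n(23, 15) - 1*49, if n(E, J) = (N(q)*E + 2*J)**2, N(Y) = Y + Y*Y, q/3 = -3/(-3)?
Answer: 93587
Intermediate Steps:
q = 3 (q = 3*(-3/(-3)) = 3*(-3*(-1/3)) = 3*1 = 3)
N(Y) = Y + Y**2
n(E, J) = (2*J + 12*E)**2 (n(E, J) = ((3*(1 + 3))*E + 2*J)**2 = ((3*4)*E + 2*J)**2 = (12*E + 2*J)**2 = (2*J + 12*E)**2)
n(23, 15) - 1*49 = 4*(15 + 6*23)**2 - 1*49 = 4*(15 + 138)**2 - 49 = 4*153**2 - 49 = 4*23409 - 49 = 93636 - 49 = 93587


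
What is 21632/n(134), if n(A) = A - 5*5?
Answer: 21632/109 ≈ 198.46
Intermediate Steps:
n(A) = -25 + A (n(A) = A - 25 = -25 + A)
21632/n(134) = 21632/(-25 + 134) = 21632/109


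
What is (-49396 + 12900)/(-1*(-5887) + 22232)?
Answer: -36496/28119 ≈ -1.2979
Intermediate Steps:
(-49396 + 12900)/(-1*(-5887) + 22232) = -36496/(5887 + 22232) = -36496/28119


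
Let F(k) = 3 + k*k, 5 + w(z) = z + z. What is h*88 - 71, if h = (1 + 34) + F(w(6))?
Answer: 7585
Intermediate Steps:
w(z) = -5 + 2*z (w(z) = -5 + (z + z) = -5 + 2*z)
F(k) = 3 + k²
h = 87 (h = (1 + 34) + (3 + (-5 + 2*6)²) = 35 + (3 + (-5 + 12)²) = 35 + (3 + 7²) = 35 + (3 + 49) = 35 + 52 = 87)
h*88 - 71 = 87*88 - 71 = 7656 - 71 = 7585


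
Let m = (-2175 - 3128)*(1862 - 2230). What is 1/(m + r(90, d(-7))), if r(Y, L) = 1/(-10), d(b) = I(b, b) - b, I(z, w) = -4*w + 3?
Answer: 10/19515039 ≈ 5.1243e-7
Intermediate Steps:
I(z, w) = 3 - 4*w
d(b) = 3 - 5*b (d(b) = (3 - 4*b) - b = 3 - 5*b)
r(Y, L) = -⅒
m = 1951504 (m = -5303*(-368) = 1951504)
1/(m + r(90, d(-7))) = 1/(1951504 - ⅒) = 1/(19515039/10) = 10/19515039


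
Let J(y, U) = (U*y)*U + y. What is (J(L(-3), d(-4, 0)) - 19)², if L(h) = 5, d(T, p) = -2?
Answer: 36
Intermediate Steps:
J(y, U) = y + y*U² (J(y, U) = y*U² + y = y + y*U²)
(J(L(-3), d(-4, 0)) - 19)² = (5*(1 + (-2)²) - 19)² = (5*(1 + 4) - 19)² = (5*5 - 19)² = (25 - 19)² = 6² = 36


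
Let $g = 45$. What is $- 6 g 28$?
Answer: $-7560$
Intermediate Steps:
$- 6 g 28 = \left(-6\right) 45 \cdot 28 = \left(-270\right) 28 = -7560$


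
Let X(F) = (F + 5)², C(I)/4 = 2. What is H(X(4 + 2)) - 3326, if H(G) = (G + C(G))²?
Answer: 13315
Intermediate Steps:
C(I) = 8 (C(I) = 4*2 = 8)
X(F) = (5 + F)²
H(G) = (8 + G)² (H(G) = (G + 8)² = (8 + G)²)
H(X(4 + 2)) - 3326 = (8 + (5 + (4 + 2))²)² - 3326 = (8 + (5 + 6)²)² - 3326 = (8 + 11²)² - 3326 = (8 + 121)² - 3326 = 129² - 3326 = 16641 - 3326 = 13315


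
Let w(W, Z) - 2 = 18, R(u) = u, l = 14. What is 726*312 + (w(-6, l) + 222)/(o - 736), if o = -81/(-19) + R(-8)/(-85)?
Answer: 267646867906/1181603 ≈ 2.2651e+5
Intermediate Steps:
w(W, Z) = 20 (w(W, Z) = 2 + 18 = 20)
o = 7037/1615 (o = -81/(-19) - 8/(-85) = -81*(-1/19) - 8*(-1/85) = 81/19 + 8/85 = 7037/1615 ≈ 4.3573)
726*312 + (w(-6, l) + 222)/(o - 736) = 726*312 + (20 + 222)/(7037/1615 - 736) = 226512 + 242/(-1181603/1615) = 226512 + 242*(-1615/1181603) = 226512 - 390830/1181603 = 267646867906/1181603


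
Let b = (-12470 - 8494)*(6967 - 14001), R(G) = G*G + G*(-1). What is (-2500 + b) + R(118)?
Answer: 147472082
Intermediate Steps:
R(G) = G**2 - G
b = 147460776 (b = -20964*(-7034) = 147460776)
(-2500 + b) + R(118) = (-2500 + 147460776) + 118*(-1 + 118) = 147458276 + 118*117 = 147458276 + 13806 = 147472082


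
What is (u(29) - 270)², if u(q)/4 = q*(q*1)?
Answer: 9572836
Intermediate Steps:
u(q) = 4*q² (u(q) = 4*(q*(q*1)) = 4*(q*q) = 4*q²)
(u(29) - 270)² = (4*29² - 270)² = (4*841 - 270)² = (3364 - 270)² = 3094² = 9572836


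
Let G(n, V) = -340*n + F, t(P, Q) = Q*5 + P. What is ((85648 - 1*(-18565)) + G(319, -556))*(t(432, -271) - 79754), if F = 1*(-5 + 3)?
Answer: 342796573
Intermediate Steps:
F = -2 (F = 1*(-2) = -2)
t(P, Q) = P + 5*Q (t(P, Q) = 5*Q + P = P + 5*Q)
G(n, V) = -2 - 340*n (G(n, V) = -340*n - 2 = -2 - 340*n)
((85648 - 1*(-18565)) + G(319, -556))*(t(432, -271) - 79754) = ((85648 - 1*(-18565)) + (-2 - 340*319))*((432 + 5*(-271)) - 79754) = ((85648 + 18565) + (-2 - 108460))*((432 - 1355) - 79754) = (104213 - 108462)*(-923 - 79754) = -4249*(-80677) = 342796573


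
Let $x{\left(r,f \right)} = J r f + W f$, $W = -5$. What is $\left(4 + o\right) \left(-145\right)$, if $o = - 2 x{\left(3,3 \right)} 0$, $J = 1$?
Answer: $-580$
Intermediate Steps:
$x{\left(r,f \right)} = - 5 f + f r$ ($x{\left(r,f \right)} = 1 r f - 5 f = r f - 5 f = f r - 5 f = - 5 f + f r$)
$o = 0$ ($o = - 2 \cdot 3 \left(-5 + 3\right) 0 = - 2 \cdot 3 \left(-2\right) 0 = \left(-2\right) \left(-6\right) 0 = 12 \cdot 0 = 0$)
$\left(4 + o\right) \left(-145\right) = \left(4 + 0\right) \left(-145\right) = 4 \left(-145\right) = -580$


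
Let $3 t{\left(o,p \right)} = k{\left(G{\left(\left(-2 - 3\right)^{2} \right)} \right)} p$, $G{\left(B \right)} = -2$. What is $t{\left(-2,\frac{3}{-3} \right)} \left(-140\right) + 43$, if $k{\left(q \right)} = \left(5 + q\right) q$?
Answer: $-237$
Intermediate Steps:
$k{\left(q \right)} = q \left(5 + q\right)$
$t{\left(o,p \right)} = - 2 p$ ($t{\left(o,p \right)} = \frac{- 2 \left(5 - 2\right) p}{3} = \frac{\left(-2\right) 3 p}{3} = \frac{\left(-6\right) p}{3} = - 2 p$)
$t{\left(-2,\frac{3}{-3} \right)} \left(-140\right) + 43 = - 2 \frac{3}{-3} \left(-140\right) + 43 = - 2 \cdot 3 \left(- \frac{1}{3}\right) \left(-140\right) + 43 = \left(-2\right) \left(-1\right) \left(-140\right) + 43 = 2 \left(-140\right) + 43 = -280 + 43 = -237$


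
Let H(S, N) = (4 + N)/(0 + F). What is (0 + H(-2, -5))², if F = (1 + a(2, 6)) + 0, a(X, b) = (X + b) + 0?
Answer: 1/81 ≈ 0.012346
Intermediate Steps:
a(X, b) = X + b
F = 9 (F = (1 + (2 + 6)) + 0 = (1 + 8) + 0 = 9 + 0 = 9)
H(S, N) = 4/9 + N/9 (H(S, N) = (4 + N)/(0 + 9) = (4 + N)/9 = (4 + N)*(⅑) = 4/9 + N/9)
(0 + H(-2, -5))² = (0 + (4/9 + (⅑)*(-5)))² = (0 + (4/9 - 5/9))² = (0 - ⅑)² = (-⅑)² = 1/81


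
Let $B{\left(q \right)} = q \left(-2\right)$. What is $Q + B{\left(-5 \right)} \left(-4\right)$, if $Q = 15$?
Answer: $-25$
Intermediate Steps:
$B{\left(q \right)} = - 2 q$
$Q + B{\left(-5 \right)} \left(-4\right) = 15 + \left(-2\right) \left(-5\right) \left(-4\right) = 15 + 10 \left(-4\right) = 15 - 40 = -25$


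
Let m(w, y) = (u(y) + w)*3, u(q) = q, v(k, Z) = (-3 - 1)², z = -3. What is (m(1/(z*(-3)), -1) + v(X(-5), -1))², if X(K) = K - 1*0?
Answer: 1600/9 ≈ 177.78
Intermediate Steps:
X(K) = K (X(K) = K + 0 = K)
v(k, Z) = 16 (v(k, Z) = (-4)² = 16)
m(w, y) = 3*w + 3*y (m(w, y) = (y + w)*3 = (w + y)*3 = 3*w + 3*y)
(m(1/(z*(-3)), -1) + v(X(-5), -1))² = ((3/((-3*(-3))) + 3*(-1)) + 16)² = ((3/9 - 3) + 16)² = ((3*(⅑) - 3) + 16)² = ((⅓ - 3) + 16)² = (-8/3 + 16)² = (40/3)² = 1600/9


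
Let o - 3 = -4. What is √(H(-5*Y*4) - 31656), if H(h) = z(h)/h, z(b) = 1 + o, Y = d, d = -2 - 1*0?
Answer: 2*I*√7914 ≈ 177.92*I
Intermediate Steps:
d = -2 (d = -2 + 0 = -2)
o = -1 (o = 3 - 4 = -1)
Y = -2
z(b) = 0 (z(b) = 1 - 1 = 0)
H(h) = 0 (H(h) = 0/h = 0)
√(H(-5*Y*4) - 31656) = √(0 - 31656) = √(-31656) = 2*I*√7914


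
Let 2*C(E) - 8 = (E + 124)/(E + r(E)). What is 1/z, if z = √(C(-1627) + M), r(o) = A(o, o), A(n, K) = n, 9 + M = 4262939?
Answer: 2*√1805525892453/5548635195 ≈ 0.00048433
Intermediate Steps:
M = 4262930 (M = -9 + 4262939 = 4262930)
r(o) = o
C(E) = 4 + (124 + E)/(4*E) (C(E) = 4 + ((E + 124)/(E + E))/2 = 4 + ((124 + E)/((2*E)))/2 = 4 + ((124 + E)*(1/(2*E)))/2 = 4 + ((124 + E)/(2*E))/2 = 4 + (124 + E)/(4*E))
z = 5*√1805525892453/3254 (z = √((17/4 + 31/(-1627)) + 4262930) = √((17/4 + 31*(-1/1627)) + 4262930) = √((17/4 - 31/1627) + 4262930) = √(27535/6508 + 4262930) = √(27743175975/6508) = 5*√1805525892453/3254 ≈ 2064.7)
1/z = 1/(5*√1805525892453/3254) = 2*√1805525892453/5548635195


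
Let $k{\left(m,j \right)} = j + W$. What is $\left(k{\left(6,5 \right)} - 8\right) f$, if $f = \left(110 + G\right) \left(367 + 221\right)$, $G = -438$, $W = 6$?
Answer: $-578592$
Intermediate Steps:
$k{\left(m,j \right)} = 6 + j$ ($k{\left(m,j \right)} = j + 6 = 6 + j$)
$f = -192864$ ($f = \left(110 - 438\right) \left(367 + 221\right) = \left(-328\right) 588 = -192864$)
$\left(k{\left(6,5 \right)} - 8\right) f = \left(\left(6 + 5\right) - 8\right) \left(-192864\right) = \left(11 - 8\right) \left(-192864\right) = 3 \left(-192864\right) = -578592$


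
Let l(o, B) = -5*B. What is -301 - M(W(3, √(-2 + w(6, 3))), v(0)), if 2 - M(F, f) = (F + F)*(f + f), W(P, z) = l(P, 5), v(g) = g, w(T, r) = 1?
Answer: -303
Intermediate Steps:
W(P, z) = -25 (W(P, z) = -5*5 = -25)
M(F, f) = 2 - 4*F*f (M(F, f) = 2 - (F + F)*(f + f) = 2 - 2*F*2*f = 2 - 4*F*f)
-301 - M(W(3, √(-2 + w(6, 3))), v(0)) = -301 - (2 - 4*(-25)*0) = -301 - (2 + 0) = -301 - 1*2 = -301 - 2 = -303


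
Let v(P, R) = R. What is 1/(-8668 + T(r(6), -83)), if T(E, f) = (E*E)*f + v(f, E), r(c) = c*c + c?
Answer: -1/155038 ≈ -6.4500e-6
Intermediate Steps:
r(c) = c + c² (r(c) = c² + c = c + c²)
T(E, f) = E + f*E² (T(E, f) = (E*E)*f + E = E²*f + E = f*E² + E = E + f*E²)
1/(-8668 + T(r(6), -83)) = 1/(-8668 + (6*(1 + 6))*(1 + (6*(1 + 6))*(-83))) = 1/(-8668 + (6*7)*(1 + (6*7)*(-83))) = 1/(-8668 + 42*(1 + 42*(-83))) = 1/(-8668 + 42*(1 - 3486)) = 1/(-8668 + 42*(-3485)) = 1/(-8668 - 146370) = 1/(-155038) = -1/155038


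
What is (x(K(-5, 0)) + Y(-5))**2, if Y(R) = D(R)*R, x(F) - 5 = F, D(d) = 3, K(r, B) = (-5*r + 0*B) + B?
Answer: 225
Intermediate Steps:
K(r, B) = B - 5*r (K(r, B) = (-5*r + 0) + B = -5*r + B = B - 5*r)
x(F) = 5 + F
Y(R) = 3*R
(x(K(-5, 0)) + Y(-5))**2 = ((5 + (0 - 5*(-5))) + 3*(-5))**2 = ((5 + (0 + 25)) - 15)**2 = ((5 + 25) - 15)**2 = (30 - 15)**2 = 15**2 = 225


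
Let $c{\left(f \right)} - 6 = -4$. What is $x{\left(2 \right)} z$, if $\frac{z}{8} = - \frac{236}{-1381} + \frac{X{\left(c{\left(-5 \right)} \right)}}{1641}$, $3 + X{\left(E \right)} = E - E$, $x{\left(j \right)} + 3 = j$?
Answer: $- \frac{1021688}{755407} \approx -1.3525$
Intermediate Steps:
$x{\left(j \right)} = -3 + j$
$c{\left(f \right)} = 2$ ($c{\left(f \right)} = 6 - 4 = 2$)
$X{\left(E \right)} = -3$ ($X{\left(E \right)} = -3 + \left(E - E\right) = -3 + 0 = -3$)
$z = \frac{1021688}{755407}$ ($z = 8 \left(- \frac{236}{-1381} - \frac{3}{1641}\right) = 8 \left(\left(-236\right) \left(- \frac{1}{1381}\right) - \frac{1}{547}\right) = 8 \left(\frac{236}{1381} - \frac{1}{547}\right) = 8 \cdot \frac{127711}{755407} = \frac{1021688}{755407} \approx 1.3525$)
$x{\left(2 \right)} z = \left(-3 + 2\right) \frac{1021688}{755407} = \left(-1\right) \frac{1021688}{755407} = - \frac{1021688}{755407}$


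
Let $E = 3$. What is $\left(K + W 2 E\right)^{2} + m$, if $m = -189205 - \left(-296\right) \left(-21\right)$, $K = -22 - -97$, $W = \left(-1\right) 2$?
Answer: $-191452$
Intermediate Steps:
$W = -2$
$K = 75$ ($K = -22 + 97 = 75$)
$m = -195421$ ($m = -189205 - 6216 = -195421$)
$\left(K + W 2 E\right)^{2} + m = \left(75 + \left(-2\right) 2 \cdot 3\right)^{2} - 195421 = \left(75 - 12\right)^{2} - 195421 = 63^{2} - 195421 = 3969 - 195421 = -191452$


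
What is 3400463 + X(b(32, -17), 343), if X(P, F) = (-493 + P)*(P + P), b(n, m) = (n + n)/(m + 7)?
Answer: 85171383/25 ≈ 3.4069e+6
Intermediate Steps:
b(n, m) = 2*n/(7 + m) (b(n, m) = (2*n)/(7 + m) = 2*n/(7 + m))
X(P, F) = 2*P*(-493 + P) (X(P, F) = (-493 + P)*(2*P) = 2*P*(-493 + P))
3400463 + X(b(32, -17), 343) = 3400463 + 2*(2*32/(7 - 17))*(-493 + 2*32/(7 - 17)) = 3400463 + 2*(2*32/(-10))*(-493 + 2*32/(-10)) = 3400463 + 2*(2*32*(-⅒))*(-493 + 2*32*(-⅒)) = 3400463 + 2*(-32/5)*(-493 - 32/5) = 3400463 + 2*(-32/5)*(-2497/5) = 3400463 + 159808/25 = 85171383/25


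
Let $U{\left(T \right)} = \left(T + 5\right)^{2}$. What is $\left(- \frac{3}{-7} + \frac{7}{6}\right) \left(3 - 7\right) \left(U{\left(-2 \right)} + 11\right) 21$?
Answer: $-2680$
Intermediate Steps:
$U{\left(T \right)} = \left(5 + T\right)^{2}$
$\left(- \frac{3}{-7} + \frac{7}{6}\right) \left(3 - 7\right) \left(U{\left(-2 \right)} + 11\right) 21 = \left(- \frac{3}{-7} + \frac{7}{6}\right) \left(3 - 7\right) \left(\left(5 - 2\right)^{2} + 11\right) 21 = \left(\left(-3\right) \left(- \frac{1}{7}\right) + 7 \cdot \frac{1}{6}\right) \left(- 4 \left(3^{2} + 11\right)\right) 21 = \left(\frac{3}{7} + \frac{7}{6}\right) \left(- 4 \left(9 + 11\right)\right) 21 = \frac{67 \left(\left(-4\right) 20\right)}{42} \cdot 21 = \frac{67}{42} \left(-80\right) 21 = \left(- \frac{2680}{21}\right) 21 = -2680$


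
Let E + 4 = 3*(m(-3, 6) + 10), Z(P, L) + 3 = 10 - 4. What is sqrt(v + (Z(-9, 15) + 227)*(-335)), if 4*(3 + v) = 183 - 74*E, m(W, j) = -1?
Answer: I*sqrt(309731)/2 ≈ 278.27*I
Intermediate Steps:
Z(P, L) = 3 (Z(P, L) = -3 + (10 - 4) = -3 + 6 = 3)
E = 23 (E = -4 + 3*(-1 + 10) = -4 + 3*9 = -4 + 27 = 23)
v = -1531/4 (v = -3 + (183 - 74*23)/4 = -3 + (183 - 1702)/4 = -3 + (1/4)*(-1519) = -3 - 1519/4 = -1531/4 ≈ -382.75)
sqrt(v + (Z(-9, 15) + 227)*(-335)) = sqrt(-1531/4 + (3 + 227)*(-335)) = sqrt(-1531/4 + 230*(-335)) = sqrt(-1531/4 - 77050) = sqrt(-309731/4) = I*sqrt(309731)/2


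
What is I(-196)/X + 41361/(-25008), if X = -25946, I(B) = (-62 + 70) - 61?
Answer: -178637847/108142928 ≈ -1.6519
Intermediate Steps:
I(B) = -53 (I(B) = 8 - 61 = -53)
I(-196)/X + 41361/(-25008) = -53/(-25946) + 41361/(-25008) = -53*(-1/25946) + 41361*(-1/25008) = 53/25946 - 13787/8336 = -178637847/108142928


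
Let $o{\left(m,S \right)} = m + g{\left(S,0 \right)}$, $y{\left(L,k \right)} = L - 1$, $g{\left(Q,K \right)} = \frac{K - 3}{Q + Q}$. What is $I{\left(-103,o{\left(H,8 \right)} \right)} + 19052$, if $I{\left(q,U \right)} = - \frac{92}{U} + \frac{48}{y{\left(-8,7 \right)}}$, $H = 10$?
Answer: $\frac{8966564}{471} \approx 19037.0$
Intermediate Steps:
$g{\left(Q,K \right)} = \frac{-3 + K}{2 Q}$
$y{\left(L,k \right)} = -1 + L$
$o{\left(m,S \right)} = m - \frac{3}{2 S}$ ($o{\left(m,S \right)} = m + \frac{-3 + 0}{2 S} = m + \frac{1}{2} \frac{1}{S} \left(-3\right) = m - \frac{3}{2 S}$)
$I{\left(q,U \right)} = - \frac{16}{3} - \frac{92}{U}$ ($I{\left(q,U \right)} = - \frac{92}{U} + \frac{48}{-1 - 8} = - \frac{92}{U} + \frac{48}{-9} = - \frac{92}{U} + 48 \left(- \frac{1}{9}\right) = - \frac{92}{U} - \frac{16}{3} = - \frac{16}{3} - \frac{92}{U}$)
$I{\left(-103,o{\left(H,8 \right)} \right)} + 19052 = \left(- \frac{16}{3} - \frac{92}{10 - \frac{3}{2 \cdot 8}}\right) + 19052 = \left(- \frac{16}{3} - \frac{92}{10 - \frac{3}{16}}\right) + 19052 = \left(- \frac{16}{3} - \frac{92}{\frac{157}{16}}\right) + 19052 = \left(- \frac{16}{3} - \frac{1472}{157}\right) + 19052 = - \frac{6928}{471} + 19052 = \frac{8966564}{471}$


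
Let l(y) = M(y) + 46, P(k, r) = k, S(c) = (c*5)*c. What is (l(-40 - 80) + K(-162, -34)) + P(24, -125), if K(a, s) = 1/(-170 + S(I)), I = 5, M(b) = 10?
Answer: 3599/45 ≈ 79.978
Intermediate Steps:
S(c) = 5*c² (S(c) = (5*c)*c = 5*c²)
l(y) = 56 (l(y) = 10 + 46 = 56)
K(a, s) = -1/45 (K(a, s) = 1/(-170 + 5*5²) = 1/(-170 + 5*25) = 1/(-170 + 125) = 1/(-45) = -1/45)
(l(-40 - 80) + K(-162, -34)) + P(24, -125) = (56 - 1/45) + 24 = 2519/45 + 24 = 3599/45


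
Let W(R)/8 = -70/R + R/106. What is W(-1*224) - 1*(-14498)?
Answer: 1535261/106 ≈ 14484.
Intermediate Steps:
W(R) = -560/R + 4*R/53 (W(R) = 8*(-70/R + R/106) = -560/R + 4*R/53)
W(-1*224) - 1*(-14498) = (-560/((-1*224)) + 4*(-1*224)/53) - 1*(-14498) = (-560/(-224) + (4/53)*(-224)) + 14498 = (-560*(-1/224) - 896/53) + 14498 = (5/2 - 896/53) + 14498 = -1527/106 + 14498 = 1535261/106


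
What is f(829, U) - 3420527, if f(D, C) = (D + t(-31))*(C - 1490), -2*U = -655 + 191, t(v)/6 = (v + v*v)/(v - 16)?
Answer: -202760583/47 ≈ -4.3141e+6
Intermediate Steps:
t(v) = 6*(v + v**2)/(-16 + v) (t(v) = 6*((v + v*v)/(v - 16)) = 6*((v + v**2)/(-16 + v)) = 6*(v + v**2)/(-16 + v))
U = 232 (U = -(-655 + 191)/2 = -1/2*(-464) = 232)
f(D, C) = (-1490 + C)*(-5580/47 + D) (f(D, C) = (D + 6*(-31)*(1 - 31)/(-16 - 31))*(C - 1490) = (D + 6*(-31)*(-30)/(-47))*(-1490 + C) = (D + 6*(-31)*(-1/47)*(-30))*(-1490 + C) = (D - 5580/47)*(-1490 + C) = (-5580/47 + D)*(-1490 + C) = (-1490 + C)*(-5580/47 + D))
f(829, U) - 3420527 = (8314200/47 - 1490*829 - 5580/47*232 + 232*829) - 3420527 = (8314200/47 - 1235210 - 1294560/47 + 192328) - 3420527 = -41995814/47 - 3420527 = -202760583/47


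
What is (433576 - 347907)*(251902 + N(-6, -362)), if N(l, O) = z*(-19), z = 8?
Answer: 21567170750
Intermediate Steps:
N(l, O) = -152 (N(l, O) = 8*(-19) = -152)
(433576 - 347907)*(251902 + N(-6, -362)) = (433576 - 347907)*(251902 - 152) = 85669*251750 = 21567170750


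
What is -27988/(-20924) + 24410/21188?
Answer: 137970573/55417214 ≈ 2.4897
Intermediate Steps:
-27988/(-20924) + 24410/21188 = -27988*(-1/20924) + 24410*(1/21188) = 6997/5231 + 12205/10594 = 137970573/55417214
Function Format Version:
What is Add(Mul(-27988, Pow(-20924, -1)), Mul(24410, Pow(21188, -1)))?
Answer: Rational(137970573, 55417214) ≈ 2.4897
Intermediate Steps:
Add(Mul(-27988, Pow(-20924, -1)), Mul(24410, Pow(21188, -1))) = Add(Mul(-27988, Rational(-1, 20924)), Mul(24410, Rational(1, 21188))) = Add(Rational(6997, 5231), Rational(12205, 10594)) = Rational(137970573, 55417214)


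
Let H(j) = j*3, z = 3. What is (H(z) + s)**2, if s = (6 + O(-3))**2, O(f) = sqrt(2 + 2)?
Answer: 5329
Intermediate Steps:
O(f) = 2 (O(f) = sqrt(4) = 2)
H(j) = 3*j
s = 64 (s = (6 + 2)**2 = 8**2 = 64)
(H(z) + s)**2 = (3*3 + 64)**2 = (9 + 64)**2 = 73**2 = 5329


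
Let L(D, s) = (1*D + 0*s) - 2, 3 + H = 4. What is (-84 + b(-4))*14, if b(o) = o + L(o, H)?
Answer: -1316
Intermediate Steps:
H = 1 (H = -3 + 4 = 1)
L(D, s) = -2 + D (L(D, s) = (D + 0) - 2 = D - 2 = -2 + D)
b(o) = -2 + 2*o (b(o) = o + (-2 + o) = -2 + 2*o)
(-84 + b(-4))*14 = (-84 + (-2 + 2*(-4)))*14 = (-84 + (-2 - 8))*14 = (-84 - 10)*14 = -94*14 = -1316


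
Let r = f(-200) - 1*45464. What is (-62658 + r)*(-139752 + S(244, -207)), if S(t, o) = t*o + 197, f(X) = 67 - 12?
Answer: 20539538221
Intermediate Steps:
f(X) = 55
r = -45409 (r = 55 - 1*45464 = 55 - 45464 = -45409)
S(t, o) = 197 + o*t (S(t, o) = o*t + 197 = 197 + o*t)
(-62658 + r)*(-139752 + S(244, -207)) = (-62658 - 45409)*(-139752 + (197 - 207*244)) = -108067*(-139752 + (197 - 50508)) = -108067*(-139752 - 50311) = -108067*(-190063) = 20539538221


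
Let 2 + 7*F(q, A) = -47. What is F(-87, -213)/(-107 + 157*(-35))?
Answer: 7/5602 ≈ 0.0012496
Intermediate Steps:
F(q, A) = -7 (F(q, A) = -2/7 + (1/7)*(-47) = -2/7 - 47/7 = -7)
F(-87, -213)/(-107 + 157*(-35)) = -7/(-107 + 157*(-35)) = -7/(-107 - 5495) = -7/(-5602) = -7*(-1/5602) = 7/5602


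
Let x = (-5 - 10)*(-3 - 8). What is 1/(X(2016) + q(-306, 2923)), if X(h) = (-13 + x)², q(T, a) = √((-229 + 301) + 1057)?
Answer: 23104/533793687 - √1129/533793687 ≈ 4.3220e-5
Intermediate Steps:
q(T, a) = √1129 (q(T, a) = √(72 + 1057) = √1129)
x = 165 (x = -15*(-11) = 165)
X(h) = 23104 (X(h) = (-13 + 165)² = 152² = 23104)
1/(X(2016) + q(-306, 2923)) = 1/(23104 + √1129)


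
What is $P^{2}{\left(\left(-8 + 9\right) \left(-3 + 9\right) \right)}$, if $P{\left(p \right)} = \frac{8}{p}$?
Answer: $\frac{16}{9} \approx 1.7778$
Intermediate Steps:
$P^{2}{\left(\left(-8 + 9\right) \left(-3 + 9\right) \right)} = \left(\frac{8}{\left(-8 + 9\right) \left(-3 + 9\right)}\right)^{2} = \left(\frac{8}{1 \cdot 6}\right)^{2} = \left(\frac{8}{6}\right)^{2} = \left(8 \cdot \frac{1}{6}\right)^{2} = \left(\frac{4}{3}\right)^{2} = \frac{16}{9}$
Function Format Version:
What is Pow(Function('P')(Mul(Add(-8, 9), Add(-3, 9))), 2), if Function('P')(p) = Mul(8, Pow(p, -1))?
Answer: Rational(16, 9) ≈ 1.7778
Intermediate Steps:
Pow(Function('P')(Mul(Add(-8, 9), Add(-3, 9))), 2) = Pow(Mul(8, Pow(Mul(Add(-8, 9), Add(-3, 9)), -1)), 2) = Pow(Mul(8, Pow(Mul(1, 6), -1)), 2) = Pow(Mul(8, Pow(6, -1)), 2) = Pow(Mul(8, Rational(1, 6)), 2) = Pow(Rational(4, 3), 2) = Rational(16, 9)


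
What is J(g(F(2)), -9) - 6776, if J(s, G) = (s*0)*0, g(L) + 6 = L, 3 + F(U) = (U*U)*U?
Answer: -6776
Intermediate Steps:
F(U) = -3 + U**3 (F(U) = -3 + (U*U)*U = -3 + U**2*U = -3 + U**3)
g(L) = -6 + L
J(s, G) = 0 (J(s, G) = 0*0 = 0)
J(g(F(2)), -9) - 6776 = 0 - 6776 = -6776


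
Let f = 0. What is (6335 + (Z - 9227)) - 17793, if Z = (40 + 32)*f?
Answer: -20685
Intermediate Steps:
Z = 0 (Z = (40 + 32)*0 = 72*0 = 0)
(6335 + (Z - 9227)) - 17793 = (6335 + (0 - 9227)) - 17793 = (6335 - 9227) - 17793 = -2892 - 17793 = -20685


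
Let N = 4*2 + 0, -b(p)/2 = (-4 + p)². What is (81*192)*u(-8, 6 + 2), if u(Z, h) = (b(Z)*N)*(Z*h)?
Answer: 2293235712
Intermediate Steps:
b(p) = -2*(-4 + p)²
N = 8 (N = 8 + 0 = 8)
u(Z, h) = -16*Z*h*(-4 + Z)² (u(Z, h) = (-2*(-4 + Z)²*8)*(Z*h) = (-16*(-4 + Z)²)*(Z*h) = -16*Z*h*(-4 + Z)²)
(81*192)*u(-8, 6 + 2) = (81*192)*(-16*(-8)*(6 + 2)*(-4 - 8)²) = 15552*(-16*(-8)*8*(-12)²) = 15552*(-16*(-8)*8*144) = 15552*147456 = 2293235712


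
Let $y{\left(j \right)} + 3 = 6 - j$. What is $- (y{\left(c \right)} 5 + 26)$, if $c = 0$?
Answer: $-41$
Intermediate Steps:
$y{\left(j \right)} = 3 - j$ ($y{\left(j \right)} = -3 - \left(-6 + j\right) = 3 - j$)
$- (y{\left(c \right)} 5 + 26) = - (\left(3 - 0\right) 5 + 26) = - (\left(3 + 0\right) 5 + 26) = - (3 \cdot 5 + 26) = - (15 + 26) = \left(-1\right) 41 = -41$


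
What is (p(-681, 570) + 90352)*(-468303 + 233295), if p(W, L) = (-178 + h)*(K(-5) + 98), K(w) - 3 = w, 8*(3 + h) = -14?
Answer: -17110462464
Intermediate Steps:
h = -19/4 (h = -3 + (⅛)*(-14) = -3 - 7/4 = -19/4 ≈ -4.7500)
K(w) = 3 + w
p(W, L) = -17544 (p(W, L) = (-178 - 19/4)*((3 - 5) + 98) = -731*(-2 + 98)/4 = -731/4*96 = -17544)
(p(-681, 570) + 90352)*(-468303 + 233295) = (-17544 + 90352)*(-468303 + 233295) = 72808*(-235008) = -17110462464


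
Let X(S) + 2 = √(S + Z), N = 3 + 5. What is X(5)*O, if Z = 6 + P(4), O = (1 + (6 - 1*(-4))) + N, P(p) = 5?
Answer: 38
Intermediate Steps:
N = 8
O = 19 (O = (1 + (6 - 1*(-4))) + 8 = (1 + (6 + 4)) + 8 = (1 + 10) + 8 = 11 + 8 = 19)
Z = 11 (Z = 6 + 5 = 11)
X(S) = -2 + √(11 + S) (X(S) = -2 + √(S + 11) = -2 + √(11 + S))
X(5)*O = (-2 + √(11 + 5))*19 = (-2 + √16)*19 = (-2 + 4)*19 = 2*19 = 38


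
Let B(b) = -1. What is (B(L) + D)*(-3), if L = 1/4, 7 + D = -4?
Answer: 36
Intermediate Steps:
D = -11 (D = -7 - 4 = -11)
L = ¼ ≈ 0.25000
(B(L) + D)*(-3) = (-1 - 11)*(-3) = -12*(-3) = 36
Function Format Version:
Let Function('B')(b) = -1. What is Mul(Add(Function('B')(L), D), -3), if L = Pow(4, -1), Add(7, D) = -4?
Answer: 36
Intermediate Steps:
D = -11 (D = Add(-7, -4) = -11)
L = Rational(1, 4) ≈ 0.25000
Mul(Add(Function('B')(L), D), -3) = Mul(Add(-1, -11), -3) = Mul(-12, -3) = 36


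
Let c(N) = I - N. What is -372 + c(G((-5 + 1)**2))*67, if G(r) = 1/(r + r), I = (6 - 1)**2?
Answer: 41629/32 ≈ 1300.9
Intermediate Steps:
I = 25 (I = 5**2 = 25)
G(r) = 1/(2*r)
c(N) = 25 - N
-372 + c(G((-5 + 1)**2))*67 = -372 + (25 - 1/(2*((-5 + 1)**2)))*67 = -372 + (25 - 1/(2*((-4)**2)))*67 = -372 + (25 - 1/(2*16))*67 = -372 + (25 - 1*1/32)*67 = -372 + (25 - 1/32)*67 = -372 + (799/32)*67 = -372 + 53533/32 = 41629/32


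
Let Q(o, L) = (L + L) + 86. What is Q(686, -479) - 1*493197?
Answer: -494069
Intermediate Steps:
Q(o, L) = 86 + 2*L (Q(o, L) = 2*L + 86 = 86 + 2*L)
Q(686, -479) - 1*493197 = (86 + 2*(-479)) - 1*493197 = (86 - 958) - 493197 = -872 - 493197 = -494069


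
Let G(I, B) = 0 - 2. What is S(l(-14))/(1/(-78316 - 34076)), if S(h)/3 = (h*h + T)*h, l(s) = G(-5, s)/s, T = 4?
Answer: -9489096/49 ≈ -1.9366e+5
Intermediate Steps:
G(I, B) = -2
l(s) = -2/s
S(h) = 3*h*(4 + h**2) (S(h) = 3*((h*h + 4)*h) = 3*((h**2 + 4)*h) = 3*((4 + h**2)*h) = 3*(h*(4 + h**2)) = 3*h*(4 + h**2))
S(l(-14))/(1/(-78316 - 34076)) = (3*(-2/(-14))*(4 + (-2/(-14))**2))/(1/(-78316 - 34076)) = (3*(-2*(-1/14))*(4 + (-2*(-1/14))**2))/(1/(-112392)) = (3*(1/7)*(4 + (1/7)**2))/(-1/112392) = (3*(1/7)*(4 + 1/49))*(-112392) = (3*(1/7)*(197/49))*(-112392) = (591/343)*(-112392) = -9489096/49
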